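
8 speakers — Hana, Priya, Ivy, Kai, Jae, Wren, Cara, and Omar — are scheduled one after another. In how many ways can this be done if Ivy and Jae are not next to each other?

There are 8! = 40320 arrangements in all. If Ivy and Jae are adjacent, merging them into one block gives 2·(7)! = 10080 arrangements.
Complementary counting: 40320 − 10080 = 30240.

30240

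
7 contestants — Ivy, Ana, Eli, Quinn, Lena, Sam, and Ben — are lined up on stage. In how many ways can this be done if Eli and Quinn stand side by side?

1440

Place the 5 others and the Eli-Quinn pair as 6 objects in a line; the pair has 2 internal arrangements.
That gives 2 × 6! = 2 × 720 = 1440.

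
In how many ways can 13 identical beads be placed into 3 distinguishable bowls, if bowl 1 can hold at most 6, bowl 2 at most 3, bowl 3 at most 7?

Ignoring the caps, the number of non-negative solutions to x_1+…+x_3 = 13 is C(15,2) = 105.
Subtract solutions that violate a single cap (substitute x_i' = x_i − (cap_i+1)): x_1 ≥ 7 gives C(8,2) = 28; x_2 ≥ 4 gives C(11,2) = 55; x_3 ≥ 8 gives C(7,2) = 21. Together 104.
Add back pairs where two caps are both exceeded: 6 + 0 + 3 = 9.
By inclusion–exclusion the count is 105 − 104 + 9 = 10.

10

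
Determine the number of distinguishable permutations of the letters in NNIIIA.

60

NNIIIA has 6 letters with I appearing 3 times and N appearing twice.
Dividing 6! = 720 by 3!·2! = 12 for the repeated letters gives 60.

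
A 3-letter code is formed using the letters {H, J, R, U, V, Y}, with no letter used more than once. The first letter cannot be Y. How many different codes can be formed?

The first letter has 6−1 = 5 choices (anything except Y).
The remaining 2 letters are filled from the other 5 symbols without repetition: 5 × 4 = 20.
Total: 5 × 20 = 100.

100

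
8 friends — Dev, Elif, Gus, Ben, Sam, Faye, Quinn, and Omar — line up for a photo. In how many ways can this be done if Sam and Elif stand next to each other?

Glue Sam and Elif into one block (2 internal orders), leaving 7 units to arrange in a row.
That gives 2 × 7! = 2 × 5040 = 10080.

10080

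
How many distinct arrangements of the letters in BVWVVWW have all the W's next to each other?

20

Treat the 3 copies of W as a single block. The multiset to arrange is then {WWW, B, V, V, V}, 5 items in all.
That gives (5)!/(3!) = 20 arrangements.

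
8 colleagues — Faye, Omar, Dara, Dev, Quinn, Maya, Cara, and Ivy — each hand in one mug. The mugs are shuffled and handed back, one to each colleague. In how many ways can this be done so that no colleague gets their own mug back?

Count assignments avoiding every fixed point. For any j of the 8 colleagues fixed to their own mug, the other 8−j can be arranged in (8−j)! ways.
By inclusion–exclusion this is Σ_{j=0}^{8} (−1)^j C(8,j)·(8−j)!.
Computing: 40320 − 40320 + 20160 − 6720 + 1680 − 336 + 56 − 8 + 1 = 14833.

14833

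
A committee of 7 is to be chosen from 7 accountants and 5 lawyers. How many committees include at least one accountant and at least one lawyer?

791

Unrestricted: C(12,7) = 792 ways to pick any 7 of the 12.
Selections missing a whole group: no accountants → C(5,7) = 0; no lawyers → C(7,7) = 1.
Both groups omitted at once is impossible, so 792 − 1 = 791.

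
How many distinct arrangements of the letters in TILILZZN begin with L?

With the first slot taken by L, it remains to arrange the other 7 letters (TIILZZN).
Those 7 letters have I appearing twice and Z appearing twice, giving (7)!/(2!·2!) = 1260.

1260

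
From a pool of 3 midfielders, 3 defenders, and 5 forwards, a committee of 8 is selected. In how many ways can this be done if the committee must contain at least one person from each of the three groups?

163

Unrestricted: C(11,8) = 165 ways to pick any 8 of the 11.
Subtract selections that omit an entire group: no midfielders → C(8,8) = 1; no defenders → C(8,8) = 1; no forwards → C(6,8) = 0.
Add back selections omitting two groups (i.e. drawn from a single group): C(3,8) + C(3,8) + C(5,8) = 0.
By inclusion–exclusion: 165 − 2 + 0 = 163.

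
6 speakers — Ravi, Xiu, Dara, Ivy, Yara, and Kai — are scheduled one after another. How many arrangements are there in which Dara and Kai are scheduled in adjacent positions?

Glue Dara and Kai into one block (2 internal orders), leaving 5 units to arrange in a row.
So the count is 2·(5)! = 240.

240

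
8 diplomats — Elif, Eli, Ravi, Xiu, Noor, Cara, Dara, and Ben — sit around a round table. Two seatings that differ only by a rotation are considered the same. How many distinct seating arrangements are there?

5040

Seat Elif anywhere (absorbing the rotational symmetry), then permute the other 7: (7)! = 5040.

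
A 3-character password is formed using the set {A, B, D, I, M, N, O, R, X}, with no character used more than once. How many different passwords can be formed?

504

This is a permutation of 3 out of 9: P(9,3) = 9!/6!.
That product is 9 × 8 × 7 = 504.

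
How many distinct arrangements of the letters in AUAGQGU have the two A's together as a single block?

Treat the 2 copies of A as a single block. The multiset to arrange is then {AA, G, G, Q, U, U}, 6 items in all.
That gives (6)!/(2!·2!) = 180 arrangements.

180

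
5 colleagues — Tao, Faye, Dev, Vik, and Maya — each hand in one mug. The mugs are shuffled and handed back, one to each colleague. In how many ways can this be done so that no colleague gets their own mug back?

44

This is the derangement count D_5: permutations of 5 items with no fixed point.
By inclusion–exclusion this is Σ_{j=0}^{5} (−1)^j C(5,j)·(5−j)!.
Computing: 120 − 120 + 60 − 20 + 5 − 1 = 44.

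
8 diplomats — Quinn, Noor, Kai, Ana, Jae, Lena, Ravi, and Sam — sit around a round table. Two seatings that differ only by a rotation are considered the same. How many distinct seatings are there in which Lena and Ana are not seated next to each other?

3600

Without the restriction there are (7)! = 5040 seatings.
Those with Lena next to Ana: fuse the pair into one unit and seat 7 units around a circle — 2·(6)! = 1440.
Subtracting, 5040 − 1440 = 3600.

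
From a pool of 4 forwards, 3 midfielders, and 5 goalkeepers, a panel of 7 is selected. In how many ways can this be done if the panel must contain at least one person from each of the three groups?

747

Total 7-person selections from all 12: C(12,7) = 792.
Selections missing a whole group: no forwards → C(8,7) = 8; no midfielders → C(9,7) = 36; no goalkeepers → C(7,7) = 1.
Add back selections omitting two groups (i.e. drawn from a single group): C(4,7) + C(3,7) + C(5,7) = 0.
By inclusion–exclusion: 792 − 45 + 0 = 747.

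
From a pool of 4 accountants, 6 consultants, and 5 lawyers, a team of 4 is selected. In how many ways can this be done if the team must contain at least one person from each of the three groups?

Unrestricted: C(15,4) = 1365 ways to pick any 4 of the 15.
Subtract selections that omit an entire group: no accountants → C(11,4) = 330; no consultants → C(9,4) = 126; no lawyers → C(10,4) = 210.
Add back selections omitting two groups (i.e. drawn from a single group): C(4,4) + C(6,4) + C(5,4) = 21.
By inclusion–exclusion: 1365 − 666 + 21 = 720.

720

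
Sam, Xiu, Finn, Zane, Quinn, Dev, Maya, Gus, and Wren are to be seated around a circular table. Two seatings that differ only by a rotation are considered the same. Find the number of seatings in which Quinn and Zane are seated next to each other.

10080

Treat {Quinn, Zane} as one unit (2 internal orders) and seat the resulting 8 units around the table: (7)! circular arrangements.
So 2 × (7)! = 2 × 5040 = 10080.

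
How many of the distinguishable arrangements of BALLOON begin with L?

360

Fix L in the first position and arrange the remaining 6 letters.
Those 6 letters have O appearing twice, giving (6)!/(2!) = 360.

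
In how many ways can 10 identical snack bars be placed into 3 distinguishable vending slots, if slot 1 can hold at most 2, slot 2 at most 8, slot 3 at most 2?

6

Ignoring the caps, the number of non-negative solutions to x_1+…+x_3 = 10 is C(12,2) = 66.
Subtract solutions that violate a single cap (substitute x_i' = x_i − (cap_i+1)): x_1 ≥ 3 gives C(9,2) = 36; x_2 ≥ 9 gives C(3,2) = 3; x_3 ≥ 3 gives C(9,2) = 36. Together 75.
Add back pairs where two caps are both exceeded: 0 + 15 + 0 = 15.
By inclusion–exclusion the count is 66 − 75 + 15 = 6.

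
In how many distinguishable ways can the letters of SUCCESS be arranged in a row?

Letter multiplicities in SUCCESS: C×2, E×1, S×3, U×1.
So there are 7! / (3!·2!) = 420 distinguishable arrangements.

420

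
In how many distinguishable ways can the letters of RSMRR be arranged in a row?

20

RSMRR has 5 letters with R appearing 3 times.
The number of distinct arrangements is 5!/(3!) = 120/6 = 20.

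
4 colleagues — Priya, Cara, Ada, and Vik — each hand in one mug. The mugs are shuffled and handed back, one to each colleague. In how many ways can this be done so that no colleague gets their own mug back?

Count assignments avoiding every fixed point. For any j of the 4 colleagues fixed to their own mug, the other 4−j can be arranged in (4−j)! ways.
By inclusion–exclusion this is Σ_{j=0}^{4} (−1)^j C(4,j)·(4−j)!.
Computing: 24 − 24 + 12 − 4 + 1 = 9.

9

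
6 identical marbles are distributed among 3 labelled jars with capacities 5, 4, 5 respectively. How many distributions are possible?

Ignoring the caps, the number of non-negative solutions to x_1+…+x_3 = 6 is C(8,2) = 28.
Subtract solutions that violate a single cap (substitute x_i' = x_i − (cap_i+1)): x_1 ≥ 6 gives C(2,2) = 1; x_2 ≥ 5 gives C(3,2) = 3; x_3 ≥ 6 gives C(2,2) = 1. Together 5.
No two caps can be exceeded simultaneously, so the pair terms are all 0.
By inclusion–exclusion the count is 28 − 5 + 0 = 23.

23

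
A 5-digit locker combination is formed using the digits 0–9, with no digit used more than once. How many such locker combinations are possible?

This is a permutation of 5 out of 10: P(10,5) = 10!/5!.
10 × 9 × 8 × 7 × 6 = 30240.

30240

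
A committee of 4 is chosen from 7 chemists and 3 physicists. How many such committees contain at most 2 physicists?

Split by how many physicists are chosen (0 through 2).
Sum: C(3,0)·C(7,4) + C(3,1)·C(7,3) + C(3,2)·C(7,2) = 35 + 105 + 63 = 203.

203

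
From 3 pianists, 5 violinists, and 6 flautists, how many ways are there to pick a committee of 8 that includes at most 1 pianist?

1155

Split by how many pianists are chosen (0 through 1).
Sum: C(3,0)·C(11,8) + C(3,1)·C(11,7) = 165 + 990 = 1155.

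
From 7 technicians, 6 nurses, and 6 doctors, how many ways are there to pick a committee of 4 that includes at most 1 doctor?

Split by how many doctors are chosen (0 through 1).
Sum: C(6,0)·C(13,4) + C(6,1)·C(13,3) = 715 + 1716 = 2431.

2431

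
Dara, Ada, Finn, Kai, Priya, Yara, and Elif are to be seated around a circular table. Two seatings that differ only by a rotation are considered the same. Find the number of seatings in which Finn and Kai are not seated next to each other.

Without the restriction there are (6)! = 720 seatings.
Those with Finn next to Kai: fuse the pair into one unit and seat 6 units around a circle — 2·(5)! = 240.
Subtracting, 720 − 240 = 480.

480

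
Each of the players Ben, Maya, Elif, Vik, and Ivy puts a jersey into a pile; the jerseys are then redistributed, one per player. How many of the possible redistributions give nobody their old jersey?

Let Aᵢ be the assignments in which player i gets their old jersey. We want the size of the complement of A₁∪…∪A_5.
By inclusion–exclusion this is Σ_{j=0}^{5} (−1)^j C(5,j)·(5−j)!.
Computing: 120 − 120 + 60 − 20 + 5 − 1 = 44.

44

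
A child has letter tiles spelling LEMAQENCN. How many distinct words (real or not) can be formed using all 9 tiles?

Letter multiplicities in LEMAQENCN: A×1, C×1, E×2, L×1, M×1, N×2, Q×1.
So there are 9! / (2!·2!) = 90720 distinguishable arrangements.

90720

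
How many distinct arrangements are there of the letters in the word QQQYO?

QQQYO has 5 letters with Q appearing 3 times.
The number of distinct arrangements is 5!/(3!) = 120/6 = 20.

20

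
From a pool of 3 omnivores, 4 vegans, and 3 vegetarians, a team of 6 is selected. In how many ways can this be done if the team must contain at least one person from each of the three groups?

Total 6-person selections from all 10: C(10,6) = 210.
Subtract selections that omit an entire group: no omnivores → C(7,6) = 7; no vegans → C(6,6) = 1; no vegetarians → C(7,6) = 7.
Add back selections omitting two groups (i.e. drawn from a single group): C(3,6) + C(4,6) + C(3,6) = 0.
By inclusion–exclusion: 210 − 15 + 0 = 195.

195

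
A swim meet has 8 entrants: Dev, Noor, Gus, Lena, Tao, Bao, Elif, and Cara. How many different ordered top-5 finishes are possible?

6720

This is an ordered selection of 5 from 8: P(8,5).
That gives 8 × 7 × 6 × 5 × 4 = 6720.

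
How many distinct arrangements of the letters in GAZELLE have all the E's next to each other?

Treat the 2 copies of E as a single block. The multiset to arrange is then {EE, A, G, L, L, Z}, 6 items in all.
That gives (6)!/(2!) = 360 arrangements.

360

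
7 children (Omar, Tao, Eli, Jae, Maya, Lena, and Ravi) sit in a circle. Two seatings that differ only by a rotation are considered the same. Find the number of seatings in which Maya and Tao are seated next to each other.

Treat {Maya, Tao} as one unit (2 internal orders) and seat the resulting 6 units around the table: (5)! circular arrangements.
So 2 × (5)! = 2 × 120 = 240.

240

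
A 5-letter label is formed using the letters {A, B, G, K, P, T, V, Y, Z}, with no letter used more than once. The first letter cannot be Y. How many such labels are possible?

13440

The first letter has 9−1 = 8 choices (anything except Y).
The remaining 4 letters are filled from the other 8 symbols without repetition: 8 × 7 × 6 × 5 = 1680.
Total: 8 × 1680 = 13440.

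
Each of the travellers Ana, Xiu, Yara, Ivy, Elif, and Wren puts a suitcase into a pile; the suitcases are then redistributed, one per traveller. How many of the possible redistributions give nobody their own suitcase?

265

Count assignments avoiding every fixed point. For any j of the 6 travellers fixed to their own suitcase, the other 6−j can be arranged in (6−j)! ways.
By inclusion–exclusion this is Σ_{j=0}^{6} (−1)^j C(6,j)·(6−j)!.
Computing: 720 − 720 + 360 − 120 + 30 − 6 + 1 = 265.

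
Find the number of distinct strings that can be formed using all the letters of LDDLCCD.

210

LDDLCCD has 7 letters with C appearing twice, D appearing 3 times, and L appearing twice.
Dividing 7! = 5040 by 3!·2!·2! = 24 for the repeated letters gives 210.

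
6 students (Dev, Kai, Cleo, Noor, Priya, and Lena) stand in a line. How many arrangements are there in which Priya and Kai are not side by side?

There are 6! = 720 arrangements in all. If Priya and Kai are adjacent, merging them into one block gives 2·(5)! = 240 arrangements.
Complementary counting: 720 − 240 = 480.

480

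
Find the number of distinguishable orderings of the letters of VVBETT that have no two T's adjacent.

There are 6!/(2!·2!) = 180 arrangements of VVBETT in total.
Arrangements with the T's together: treat TT as one letter, giving (5)!/(2!) = 60.
Subtracting, 180 − 60 = 120 arrangements keep the T's apart.

120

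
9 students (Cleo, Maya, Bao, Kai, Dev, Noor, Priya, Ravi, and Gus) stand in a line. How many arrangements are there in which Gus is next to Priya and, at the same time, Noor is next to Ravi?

20160

Treat {Gus,Priya} as one block (2 orders) and {Noor,Ravi} as another (2 orders).
That leaves 7 units to arrange: 2 × 2 × 7! = 4 × 5040 = 20160.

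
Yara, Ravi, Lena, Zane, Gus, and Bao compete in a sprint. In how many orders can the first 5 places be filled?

This is an ordered selection of 5 from 6: P(6,5).
That gives 6 × 5 × 4 × 3 × 2 = 720.

720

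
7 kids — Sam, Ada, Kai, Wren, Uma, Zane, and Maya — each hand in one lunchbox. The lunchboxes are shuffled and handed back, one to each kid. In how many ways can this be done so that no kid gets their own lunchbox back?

Count assignments avoiding every fixed point. For any j of the 7 kids fixed to their own lunchbox, the other 7−j can be arranged in (7−j)! ways.
By inclusion–exclusion this is Σ_{j=0}^{7} (−1)^j C(7,j)·(7−j)!.
Computing: 5040 − 5040 + 2520 − 840 + 210 − 42 + 7 − 1 = 1854.

1854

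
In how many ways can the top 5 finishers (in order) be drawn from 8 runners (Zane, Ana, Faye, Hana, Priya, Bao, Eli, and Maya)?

This is an ordered selection of 5 from 8: P(8,5).
That gives 8 × 7 × 6 × 5 × 4 = 6720.

6720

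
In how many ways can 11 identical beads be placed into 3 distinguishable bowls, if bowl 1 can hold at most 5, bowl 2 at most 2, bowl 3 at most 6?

By stars and bars, unrestricted non-negative solutions to x_1+…+x_3 = 11 number C(11+2,2) = 78.
Subtract solutions that violate a single cap (substitute x_i' = x_i − (cap_i+1)): x_1 ≥ 6 gives C(7,2) = 21; x_2 ≥ 3 gives C(10,2) = 45; x_3 ≥ 7 gives C(6,2) = 15. Together 81.
Add back pairs where two caps are both exceeded: 6 + 0 + 3 = 9.
By inclusion–exclusion the count is 78 − 81 + 9 = 6.

6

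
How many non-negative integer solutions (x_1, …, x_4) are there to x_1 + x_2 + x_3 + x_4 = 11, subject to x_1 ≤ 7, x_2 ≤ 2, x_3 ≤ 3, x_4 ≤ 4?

Ignoring the caps, the number of non-negative solutions to x_1+…+x_4 = 11 is C(14,3) = 364.
Subtract solutions that violate a single cap (substitute x_i' = x_i − (cap_i+1)): x_1 ≥ 8 gives C(6,3) = 20; x_2 ≥ 3 gives C(11,3) = 165; x_3 ≥ 4 gives C(10,3) = 120; x_4 ≥ 5 gives C(9,3) = 84. Together 389.
Add back pairs where two caps are both exceeded: 1 + 0 + 0 + 35 + 20 + 10 = 66.
By inclusion–exclusion the count is 364 − 389 + 66 = 41.

41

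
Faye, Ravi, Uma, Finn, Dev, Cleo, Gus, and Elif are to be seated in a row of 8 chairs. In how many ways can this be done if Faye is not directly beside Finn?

Of the 8! = 40320 arrangements, those with Faye and Finn adjacent number 2 × 7! = 10080 (treat the pair as a block with 2 internal orders).
Complementary counting: 40320 − 10080 = 30240.

30240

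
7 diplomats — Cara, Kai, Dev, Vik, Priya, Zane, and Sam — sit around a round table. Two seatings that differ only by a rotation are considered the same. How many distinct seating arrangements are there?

Around a circle, 7 distinct people have 7!/7 = (6)! = 720 rotationally distinct seatings.

720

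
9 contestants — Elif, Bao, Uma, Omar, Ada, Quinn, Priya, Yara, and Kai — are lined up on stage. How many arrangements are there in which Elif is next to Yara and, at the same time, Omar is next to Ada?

Treat {Elif,Yara} as one block (2 orders) and {Omar,Ada} as another (2 orders).
That leaves 7 units to arrange: 2 × 2 × 7! = 4 × 5040 = 20160.

20160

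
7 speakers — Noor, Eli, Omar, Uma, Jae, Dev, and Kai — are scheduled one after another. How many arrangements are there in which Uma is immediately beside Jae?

1440

Glue Uma and Jae into one block (2 internal orders), leaving 6 units to arrange in a row.
So the count is 2·(6)! = 1440.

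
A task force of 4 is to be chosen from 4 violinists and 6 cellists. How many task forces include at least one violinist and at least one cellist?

Unrestricted: C(10,4) = 210 ways to pick any 4 of the 10.
Selections missing a whole group: no violinists → C(6,4) = 15; no cellists → C(4,4) = 1.
Both groups omitted at once is impossible, so 210 − 16 = 194.

194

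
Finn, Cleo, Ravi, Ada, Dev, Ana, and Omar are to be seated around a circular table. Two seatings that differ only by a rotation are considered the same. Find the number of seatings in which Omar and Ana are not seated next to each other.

480

Without the restriction there are (6)! = 720 seatings.
Seatings with Omar beside Ana: treat them as a block with 2 internal orders, giving 2 × (5)! = 240.
Subtracting, 720 − 240 = 480.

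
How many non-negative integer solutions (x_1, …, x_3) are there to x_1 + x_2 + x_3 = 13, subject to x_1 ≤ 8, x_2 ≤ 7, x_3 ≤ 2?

12

Ignoring the caps, the number of non-negative solutions to x_1+…+x_3 = 13 is C(15,2) = 105.
Subtract solutions that violate a single cap (substitute x_i' = x_i − (cap_i+1)): x_1 ≥ 9 gives C(6,2) = 15; x_2 ≥ 8 gives C(7,2) = 21; x_3 ≥ 3 gives C(12,2) = 66. Together 102.
Add back pairs where two caps are both exceeded: 0 + 3 + 6 = 9.
By inclusion–exclusion the count is 105 − 102 + 9 = 12.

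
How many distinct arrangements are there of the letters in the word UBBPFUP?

The 7 letters of UBBPFUP have repeats: B appearing twice, P appearing twice, and U appearing twice.
Dividing 7! = 5040 by 2!·2!·2! = 8 for the repeated letters gives 630.

630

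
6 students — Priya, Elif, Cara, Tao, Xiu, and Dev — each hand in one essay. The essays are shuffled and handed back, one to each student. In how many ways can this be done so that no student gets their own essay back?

Count assignments avoiding every fixed point. For any j of the 6 students fixed to their own essay, the other 6−j can be arranged in (6−j)! ways.
By inclusion–exclusion this is Σ_{j=0}^{6} (−1)^j C(6,j)·(6−j)!.
Computing: 720 − 720 + 360 − 120 + 30 − 6 + 1 = 265.

265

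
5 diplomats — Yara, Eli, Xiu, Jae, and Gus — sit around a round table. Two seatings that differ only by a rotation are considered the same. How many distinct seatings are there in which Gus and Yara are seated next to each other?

12

Glue Gus and Yara into a block (2 internal orders). Seating 4 units around a circle gives (3)! arrangements.
So 2 × (3)! = 2 × 6 = 12.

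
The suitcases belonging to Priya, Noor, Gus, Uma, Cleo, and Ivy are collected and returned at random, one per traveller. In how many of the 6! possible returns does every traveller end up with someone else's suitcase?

265

Count assignments avoiding every fixed point. For any j of the 6 travellers fixed to their own suitcase, the other 6−j can be arranged in (6−j)! ways.
By inclusion–exclusion this is Σ_{j=0}^{6} (−1)^j C(6,j)·(6−j)!.
Computing: 720 − 720 + 360 − 120 + 30 − 6 + 1 = 265.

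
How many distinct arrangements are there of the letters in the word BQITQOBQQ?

7560

BQITQOBQQ has 9 letters with B appearing twice and Q appearing 4 times.
The number of distinct arrangements is 9!/(4!·2!) = 362880/48 = 7560.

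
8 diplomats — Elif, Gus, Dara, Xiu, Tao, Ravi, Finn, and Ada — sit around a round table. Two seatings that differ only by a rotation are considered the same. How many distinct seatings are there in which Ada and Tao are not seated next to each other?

3600

Without the restriction there are (7)! = 5040 seatings.
Seatings with Ada beside Tao: treat them as a block with 2 internal orders, giving 2 × (6)! = 1440.
Subtracting, 5040 − 1440 = 3600.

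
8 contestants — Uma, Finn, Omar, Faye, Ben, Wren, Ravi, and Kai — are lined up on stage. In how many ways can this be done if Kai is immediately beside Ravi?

10080

Place the 6 others and the Kai-Ravi pair as 7 objects in a line; the pair has 2 internal arrangements.
That gives 2 × 7! = 2 × 5040 = 10080.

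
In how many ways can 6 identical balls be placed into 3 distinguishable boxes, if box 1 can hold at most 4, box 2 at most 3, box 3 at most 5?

18

By stars and bars, unrestricted non-negative solutions to x_1+…+x_3 = 6 number C(6+2,2) = 28.
Subtract solutions that violate a single cap (substitute x_i' = x_i − (cap_i+1)): x_1 ≥ 5 gives C(3,2) = 3; x_2 ≥ 4 gives C(4,2) = 6; x_3 ≥ 6 gives C(2,2) = 1. Together 10.
No two caps can be exceeded simultaneously, so the pair terms are all 0.
By inclusion–exclusion the count is 28 − 10 + 0 = 18.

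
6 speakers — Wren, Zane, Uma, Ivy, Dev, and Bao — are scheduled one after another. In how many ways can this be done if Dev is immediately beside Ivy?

Place the 4 others and the Dev-Ivy pair as 5 objects in a line; the pair has 2 internal arrangements.
So the count is 2·(5)! = 240.

240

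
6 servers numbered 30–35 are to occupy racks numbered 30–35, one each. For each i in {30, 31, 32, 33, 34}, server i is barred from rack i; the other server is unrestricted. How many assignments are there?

Let Aᵢ (for 30 ≤ i ≤ 34) be the placements that put server i in its forbidden rack. Any j of these fix j positions, leaving (6−j)! ways to fill the rest, and there are C(5,j) ways to pick which j.
By inclusion–exclusion, the number of valid placements is Σ_{j=0}^{5} (−1)^j C(5,j)·(6−j)!.
Computing: 720 − 600 + 240 − 60 + 10 − 1 = 309.

309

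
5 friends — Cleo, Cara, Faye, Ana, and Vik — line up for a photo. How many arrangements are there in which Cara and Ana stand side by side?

Glue Cara and Ana into one block (2 internal orders), leaving 4 units to arrange in a row.
That gives 2 × 4! = 2 × 24 = 48.

48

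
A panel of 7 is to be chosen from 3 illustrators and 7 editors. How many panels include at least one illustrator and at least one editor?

With no constraint there are C(10,7) = 120 possible selections.
Subtract selections that omit an entire group: no illustrators → C(7,7) = 1; no editors → C(3,7) = 0.
Both groups omitted at once is impossible, so 120 − 1 = 119.

119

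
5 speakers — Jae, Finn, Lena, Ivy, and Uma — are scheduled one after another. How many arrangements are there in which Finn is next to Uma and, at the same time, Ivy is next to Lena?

24

Treat {Finn,Uma} as one block (2 orders) and {Ivy,Lena} as another (2 orders).
That leaves 3 units to arrange: 2 × 2 × 3! = 4 × 6 = 24.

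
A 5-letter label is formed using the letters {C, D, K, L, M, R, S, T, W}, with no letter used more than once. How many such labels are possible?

15120

Choose and order 5 of the 9 symbols: the first letter has 9 options, the next 8, and so on down to 5.
9 × 8 × 7 × 6 × 5 = 15120.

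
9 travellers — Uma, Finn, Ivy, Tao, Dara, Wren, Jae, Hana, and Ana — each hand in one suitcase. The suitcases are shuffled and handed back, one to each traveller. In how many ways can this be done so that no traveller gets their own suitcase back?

133496

This is the derangement count D_9: permutations of 9 items with no fixed point.
By inclusion–exclusion this is Σ_{j=0}^{9} (−1)^j C(9,j)·(9−j)!.
Computing: 362880 − 362880 + 181440 − 60480 + 15120 − 3024 + 504 − 72 + 9 − 1 = 133496.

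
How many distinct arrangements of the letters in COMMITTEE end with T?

Fix T in the last position and arrange the remaining 8 letters.
Those 8 letters have E appearing twice and M appearing twice, giving (8)!/(2!·2!) = 10080.

10080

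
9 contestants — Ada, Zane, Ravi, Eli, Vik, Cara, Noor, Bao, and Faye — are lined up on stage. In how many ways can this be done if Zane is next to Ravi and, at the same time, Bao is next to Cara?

20160

Treat {Zane,Ravi} as one block (2 orders) and {Bao,Cara} as another (2 orders).
That leaves 7 units to arrange: 2 × 2 × 7! = 4 × 5040 = 20160.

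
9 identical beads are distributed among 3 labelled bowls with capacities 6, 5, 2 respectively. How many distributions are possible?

12

By stars and bars, unrestricted non-negative solutions to x_1+…+x_3 = 9 number C(9+2,2) = 55.
Subtract solutions that violate a single cap (substitute x_i' = x_i − (cap_i+1)): x_1 ≥ 7 gives C(4,2) = 6; x_2 ≥ 6 gives C(5,2) = 10; x_3 ≥ 3 gives C(8,2) = 28. Together 44.
Add back pairs where two caps are both exceeded: 0 + 0 + 1 = 1.
By inclusion–exclusion the count is 55 − 44 + 1 = 12.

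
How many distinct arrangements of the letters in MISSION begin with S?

Fix S in the first position and arrange the remaining 6 letters.
Those 6 letters have I appearing twice, giving (6)!/(2!) = 360.

360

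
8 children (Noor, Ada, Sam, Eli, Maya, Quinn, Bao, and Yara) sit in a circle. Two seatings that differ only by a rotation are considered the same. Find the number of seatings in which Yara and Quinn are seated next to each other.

Glue Yara and Quinn into a block (2 internal orders). Seating 7 units around a circle gives (6)! arrangements.
So 2 × (6)! = 2 × 720 = 1440.

1440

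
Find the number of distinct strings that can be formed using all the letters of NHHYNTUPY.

Letter multiplicities in NHHYNTUPY: H×2, N×2, P×1, T×1, U×1, Y×2.
So there are 9! / (2!·2!·2!) = 45360 distinguishable arrangements.

45360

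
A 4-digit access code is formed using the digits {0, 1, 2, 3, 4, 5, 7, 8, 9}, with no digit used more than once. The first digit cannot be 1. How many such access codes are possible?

2688

The first digit has 9−1 = 8 choices (anything except 1).
The remaining 3 digits are filled from the other 8 symbols without repetition: 8 × 7 × 6 = 336.
Total: 8 × 336 = 2688.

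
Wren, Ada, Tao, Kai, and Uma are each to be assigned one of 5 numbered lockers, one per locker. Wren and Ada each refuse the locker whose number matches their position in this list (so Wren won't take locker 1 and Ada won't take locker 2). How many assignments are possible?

Let Aᵢ (for i ∈ {1, 2}) be the placements that put person i in their forbidden locker. Any j of these fix j positions, leaving (5−j)! ways to fill the rest, and there are C(2,j) ways to pick which j.
By inclusion–exclusion, the number of valid placements is Σ_{j=0}^{2} (−1)^j C(2,j)·(5−j)!.
Computing: 120 − 48 + 6 = 78.

78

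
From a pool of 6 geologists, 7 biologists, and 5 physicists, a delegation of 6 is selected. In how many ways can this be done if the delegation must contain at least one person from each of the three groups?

15470

With no constraint there are C(18,6) = 18564 possible selections.
Selections missing a whole group: no geologists → C(12,6) = 924; no biologists → C(11,6) = 462; no physicists → C(13,6) = 1716.
Add back selections omitting two groups (i.e. drawn from a single group): C(6,6) + C(7,6) + C(5,6) = 8.
By inclusion–exclusion: 18564 − 3102 + 8 = 15470.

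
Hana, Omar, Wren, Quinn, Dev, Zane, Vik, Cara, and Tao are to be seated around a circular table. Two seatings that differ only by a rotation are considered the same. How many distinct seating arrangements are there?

40320

Seat Hana anywhere (absorbing the rotational symmetry), then permute the other 8: (8)! = 40320.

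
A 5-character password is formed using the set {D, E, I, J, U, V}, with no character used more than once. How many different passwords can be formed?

720

With no repetition, fill the 5 characters in order: 6 choices, then 5, down to 2.
That product is 6 × 5 × 4 × 3 × 2 = 720.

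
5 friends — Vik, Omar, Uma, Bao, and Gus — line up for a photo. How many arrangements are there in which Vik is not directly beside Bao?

Of the 5! = 120 arrangements, those with Vik and Bao adjacent number 2 × 4! = 48 (treat the pair as a block with 2 internal orders).
So 120 − 48 = 72 arrangements keep them apart.

72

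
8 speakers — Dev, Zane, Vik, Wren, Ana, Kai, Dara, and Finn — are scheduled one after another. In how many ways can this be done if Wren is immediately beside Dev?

Treat {Wren, Dev} as a single unit. There are 7 units to order, and the pair itself can be ordered 2 ways.
So the count is 2·(7)! = 10080.

10080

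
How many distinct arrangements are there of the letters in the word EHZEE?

20

EHZEE has 5 letters with E appearing 3 times.
So there are 5! / (3!) = 20 distinguishable arrangements.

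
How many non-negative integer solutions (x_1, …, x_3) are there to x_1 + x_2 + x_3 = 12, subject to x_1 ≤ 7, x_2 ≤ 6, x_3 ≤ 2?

9

By stars and bars, unrestricted non-negative solutions to x_1+…+x_3 = 12 number C(12+2,2) = 91.
Subtract solutions that violate a single cap (substitute x_i' = x_i − (cap_i+1)): x_1 ≥ 8 gives C(6,2) = 15; x_2 ≥ 7 gives C(7,2) = 21; x_3 ≥ 3 gives C(11,2) = 55. Together 91.
Add back pairs where two caps are both exceeded: 0 + 3 + 6 = 9.
By inclusion–exclusion the count is 91 − 91 + 9 = 9.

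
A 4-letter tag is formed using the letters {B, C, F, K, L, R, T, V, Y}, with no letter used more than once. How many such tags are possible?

3024

Choose and order 4 of the 9 symbols: the first letter has 9 options, the next 8, then 7, 6.
That product is 9 × 8 × 7 × 6 = 3024.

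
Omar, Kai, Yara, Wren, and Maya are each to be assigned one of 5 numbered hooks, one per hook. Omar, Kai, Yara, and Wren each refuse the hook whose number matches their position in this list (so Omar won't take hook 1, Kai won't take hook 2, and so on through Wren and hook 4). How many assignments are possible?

53

Let Aᵢ (for 1 ≤ i ≤ 4) be the placements that put person i in their forbidden hook. Any j of these fix j positions, leaving (5−j)! ways to fill the rest, and there are C(4,j) ways to pick which j.
By inclusion–exclusion, the number of valid placements is Σ_{j=0}^{4} (−1)^j C(4,j)·(5−j)!.
Computing: 120 − 96 + 36 − 8 + 1 = 53.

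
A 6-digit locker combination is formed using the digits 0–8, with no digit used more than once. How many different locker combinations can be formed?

60480

Choose and order 6 of the 9 symbols: the first digit has 9 options, the next 8, and so on down to 4.
9 × 8 × 7 × 6 × 5 × 4 = 60480.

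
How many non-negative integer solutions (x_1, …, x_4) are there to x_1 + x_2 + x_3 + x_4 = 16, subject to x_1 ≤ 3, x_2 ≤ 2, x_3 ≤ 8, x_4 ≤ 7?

Without the upper bounds there are C(19,3) = 969 ways to split 16 among 4 variables.
Subtract solutions that violate a single cap (substitute x_i' = x_i − (cap_i+1)): x_1 ≥ 4 gives C(15,3) = 455; x_2 ≥ 3 gives C(16,3) = 560; x_3 ≥ 9 gives C(10,3) = 120; x_4 ≥ 8 gives C(11,3) = 165. Together 1300.
Add back pairs where two caps are both exceeded: 220 + 20 + 35 + 35 + 56 + 0 = 366.
Subtract triples: 1 + 4 + 0 + 0 = 5.
By inclusion–exclusion the count is 969 − 1300 + 366 − 5 = 30.

30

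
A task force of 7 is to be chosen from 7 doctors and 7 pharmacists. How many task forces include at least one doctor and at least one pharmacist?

Total 7-person selections from all 14: C(14,7) = 3432.
Subtract selections that omit an entire group: no doctors → C(7,7) = 1; no pharmacists → C(7,7) = 1.
Both groups omitted at once is impossible, so 3432 − 2 = 3430.

3430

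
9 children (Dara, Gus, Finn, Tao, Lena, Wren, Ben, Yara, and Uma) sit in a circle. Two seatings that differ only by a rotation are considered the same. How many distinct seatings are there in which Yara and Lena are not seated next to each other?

All circular seatings of 9 people number (8)! = 40320.
Those with Yara next to Lena: fuse the pair into one unit and seat 8 units around a circle — 2·(7)! = 10080.
Subtracting, 40320 − 10080 = 30240.

30240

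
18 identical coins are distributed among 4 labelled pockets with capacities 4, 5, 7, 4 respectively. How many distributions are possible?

10

By stars and bars, unrestricted non-negative solutions to x_1+…+x_4 = 18 number C(18+3,3) = 1330.
Subtract solutions that violate a single cap (substitute x_i' = x_i − (cap_i+1)): x_1 ≥ 5 gives C(16,3) = 560; x_2 ≥ 6 gives C(15,3) = 455; x_3 ≥ 8 gives C(13,3) = 286; x_4 ≥ 5 gives C(16,3) = 560. Together 1861.
Add back pairs where two caps are both exceeded: 120 + 56 + 165 + 35 + 120 + 56 = 552.
Subtract triples: 0 + 10 + 1 + 0 = 11.
By inclusion–exclusion the count is 1330 − 1861 + 552 − 11 = 10.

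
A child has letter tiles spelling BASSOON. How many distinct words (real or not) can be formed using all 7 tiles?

The 7 letters of BASSOON have repeats: O appearing twice and S appearing twice.
Dividing 7! = 5040 by 2!·2! = 4 for the repeated letters gives 1260.

1260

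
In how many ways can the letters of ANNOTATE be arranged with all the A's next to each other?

Treat the 2 copies of A as a single block. The multiset to arrange is then {AA, E, N, N, O, T, T}, 7 items in all.
That gives (7)!/(2!·2!) = 1260 arrangements.

1260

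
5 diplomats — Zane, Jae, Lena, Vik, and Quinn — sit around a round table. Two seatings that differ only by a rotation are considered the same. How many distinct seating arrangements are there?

24

Seat Zane anywhere (absorbing the rotational symmetry), then permute the other 4: (4)! = 24.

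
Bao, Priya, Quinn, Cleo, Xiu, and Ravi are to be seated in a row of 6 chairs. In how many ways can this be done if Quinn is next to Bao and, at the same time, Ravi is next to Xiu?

Treat {Quinn,Bao} as one block (2 orders) and {Ravi,Xiu} as another (2 orders).
That leaves 4 units to arrange: 2 × 2 × 4! = 4 × 24 = 96.

96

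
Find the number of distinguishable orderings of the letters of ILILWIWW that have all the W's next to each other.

Treat the 3 copies of W as a single block. The multiset to arrange is then {WWW, I, I, I, L, L}, 6 items in all.
That gives (6)!/(3!·2!) = 60 arrangements.

60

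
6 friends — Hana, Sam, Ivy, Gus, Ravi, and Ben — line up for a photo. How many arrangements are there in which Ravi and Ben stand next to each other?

Place the 4 others and the Ravi-Ben pair as 5 objects in a line; the pair has 2 internal arrangements.
That gives 2 × 5! = 2 × 120 = 240.

240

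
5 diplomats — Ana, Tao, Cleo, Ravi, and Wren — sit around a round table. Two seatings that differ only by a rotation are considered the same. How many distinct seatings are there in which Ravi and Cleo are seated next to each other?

Treat {Ravi, Cleo} as one unit (2 internal orders) and seat the resulting 4 units around the table: (3)! circular arrangements.
So 2 × (3)! = 2 × 6 = 12.

12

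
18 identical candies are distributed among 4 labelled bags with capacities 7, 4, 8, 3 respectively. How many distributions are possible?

Ignoring the caps, the number of non-negative solutions to x_1+…+x_4 = 18 is C(21,3) = 1330.
Subtract solutions that violate a single cap (substitute x_i' = x_i − (cap_i+1)): x_1 ≥ 8 gives C(13,3) = 286; x_2 ≥ 5 gives C(16,3) = 560; x_3 ≥ 9 gives C(12,3) = 220; x_4 ≥ 4 gives C(17,3) = 680. Together 1746.
Add back pairs where two caps are both exceeded: 56 + 4 + 84 + 35 + 220 + 56 = 455.
Subtract triples: 0 + 4 + 0 + 1 = 5.
By inclusion–exclusion the count is 1330 − 1746 + 455 − 5 = 34.

34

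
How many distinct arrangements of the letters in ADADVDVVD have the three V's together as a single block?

105

Treat the 3 copies of V as a single block. The multiset to arrange is then {VVV, A, A, D, D, D, D}, 7 items in all.
That gives (7)!/(4!·2!) = 105 arrangements.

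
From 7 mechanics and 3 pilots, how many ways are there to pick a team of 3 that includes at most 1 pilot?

Split by how many pilots are chosen (0 through 1).
Sum: C(3,0)·C(7,3) + C(3,1)·C(7,2) = 35 + 63 = 98.

98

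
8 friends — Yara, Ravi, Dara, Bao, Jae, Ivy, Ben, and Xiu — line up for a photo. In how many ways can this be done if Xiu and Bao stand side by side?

10080

Glue Xiu and Bao into one block (2 internal orders), leaving 7 units to arrange in a row.
That gives 2 × 7! = 2 × 5040 = 10080.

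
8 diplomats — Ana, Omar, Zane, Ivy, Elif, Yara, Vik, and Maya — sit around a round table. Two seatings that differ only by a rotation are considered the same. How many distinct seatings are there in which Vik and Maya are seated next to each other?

Glue Vik and Maya into a block (2 internal orders). Seating 7 units around a circle gives (6)! arrangements.
So 2 × (6)! = 2 × 720 = 1440.

1440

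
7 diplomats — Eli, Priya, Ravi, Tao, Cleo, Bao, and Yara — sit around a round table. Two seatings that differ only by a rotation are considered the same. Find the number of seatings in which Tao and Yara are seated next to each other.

240

Glue Tao and Yara into a block (2 internal orders). Seating 6 units around a circle gives (5)! arrangements.
So 2 × (5)! = 2 × 120 = 240.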